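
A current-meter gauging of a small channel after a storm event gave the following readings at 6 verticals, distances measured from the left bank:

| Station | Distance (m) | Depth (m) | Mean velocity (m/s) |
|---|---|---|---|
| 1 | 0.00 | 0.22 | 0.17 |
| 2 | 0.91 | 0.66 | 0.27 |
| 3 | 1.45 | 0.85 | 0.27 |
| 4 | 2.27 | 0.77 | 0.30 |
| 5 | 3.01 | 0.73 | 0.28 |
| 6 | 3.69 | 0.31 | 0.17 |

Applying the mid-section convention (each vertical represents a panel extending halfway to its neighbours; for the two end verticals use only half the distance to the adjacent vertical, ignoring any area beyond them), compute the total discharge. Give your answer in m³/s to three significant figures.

0.645 m³/s

w_1 = (0.91 − 0.00)/2 = 0.455 m; q_1 = 0.17 × 0.22 × 0.455 = 0.01702 m³/s
w_2 = (1.45 − 0.00)/2 = 0.725 m; q_2 = 0.27 × 0.66 × 0.725 = 0.1292 m³/s
w_3 = (2.27 − 0.91)/2 = 0.68 m; q_3 = 0.27 × 0.85 × 0.68 = 0.1561 m³/s
w_4 = (3.01 − 1.45)/2 = 0.78 m; q_4 = 0.30 × 0.77 × 0.78 = 0.1802 m³/s
w_5 = (3.69 − 2.27)/2 = 0.71 m; q_5 = 0.28 × 0.73 × 0.71 = 0.1451 m³/s
w_6 = (3.69 − 3.01)/2 = 0.34 m; q_6 = 0.17 × 0.31 × 0.34 = 0.01792 m³/s
Q = Σ qᵢ = 0.6455 m³/s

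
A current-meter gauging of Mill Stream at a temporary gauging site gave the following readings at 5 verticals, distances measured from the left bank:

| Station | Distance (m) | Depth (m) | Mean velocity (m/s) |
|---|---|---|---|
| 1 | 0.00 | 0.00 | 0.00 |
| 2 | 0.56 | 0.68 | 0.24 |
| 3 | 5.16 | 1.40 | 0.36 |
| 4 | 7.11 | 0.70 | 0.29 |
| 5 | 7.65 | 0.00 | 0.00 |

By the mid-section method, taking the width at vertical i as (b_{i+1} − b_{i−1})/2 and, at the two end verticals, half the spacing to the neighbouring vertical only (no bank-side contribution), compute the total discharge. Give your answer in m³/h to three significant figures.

w_2 = (5.16 − 0.00)/2 = 2.58 m; q_2 = 0.24 × 0.68 × 2.58 = 0.4211 m³/s
w_3 = (7.11 − 0.56)/2 = 3.275 m; q_3 = 0.36 × 1.40 × 3.275 = 1.651 m³/s
w_4 = (7.65 − 5.16)/2 = 1.245 m; q_4 = 0.29 × 0.70 × 1.245 = 0.2527 m³/s
Stations 1, 5 contribute zero (depth or velocity is 0).
Q = Σ qᵢ = 2.324 m³/s
= 2.324 × 3600 = 8368 m³/h

8370 m³/h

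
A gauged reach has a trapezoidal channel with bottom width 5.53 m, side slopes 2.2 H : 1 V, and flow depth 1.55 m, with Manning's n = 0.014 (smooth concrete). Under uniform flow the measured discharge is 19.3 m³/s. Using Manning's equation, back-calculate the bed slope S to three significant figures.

A = (b + z·y)·y = (5.53 + 2.2×1.55)×1.55 = 13.86 m²
P = b + 2y√(1+z²) = 5.53 + 2×1.55×√(1+2.2²) = 13.02 m
R = A/P = 13.86/13.02 = 1.064 m
S = (Q·n / (1·A·R^(2/3)))² = (19.3×0.014 / (1×13.86×1.042))² = 0.0003500

0.000350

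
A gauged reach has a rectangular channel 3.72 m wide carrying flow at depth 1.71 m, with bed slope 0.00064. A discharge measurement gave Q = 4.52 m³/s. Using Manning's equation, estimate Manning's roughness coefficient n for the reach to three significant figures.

A = b·y = 3.72 × 1.71 = 6.361 m²
P = b + 2y = 3.72 + 2×1.71 = 7.140 m
R = A/P = 6.361/7.140 = 0.8909 m
n = (1/Q)·A·R^(2/3)·S^(1/2) = (1/4.52) × 6.361 × 0.9259 × 0.02530 = 0.03296

0.0330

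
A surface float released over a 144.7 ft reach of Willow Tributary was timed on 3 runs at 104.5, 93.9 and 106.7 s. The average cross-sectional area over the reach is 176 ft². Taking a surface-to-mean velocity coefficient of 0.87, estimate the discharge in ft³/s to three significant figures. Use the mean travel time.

218 ft³/s

t̄ = (104.5 + 93.9 + 106.7) / 3 = 101.7 s
v_surface = L / t̄ = 144.7 / 101.7 = 1.423 ft/s
v_mean = 0.87 × 1.423 = 1.238 ft/s
Q = A × v_mean = 176 × 1.238 = 217.9 ft³/s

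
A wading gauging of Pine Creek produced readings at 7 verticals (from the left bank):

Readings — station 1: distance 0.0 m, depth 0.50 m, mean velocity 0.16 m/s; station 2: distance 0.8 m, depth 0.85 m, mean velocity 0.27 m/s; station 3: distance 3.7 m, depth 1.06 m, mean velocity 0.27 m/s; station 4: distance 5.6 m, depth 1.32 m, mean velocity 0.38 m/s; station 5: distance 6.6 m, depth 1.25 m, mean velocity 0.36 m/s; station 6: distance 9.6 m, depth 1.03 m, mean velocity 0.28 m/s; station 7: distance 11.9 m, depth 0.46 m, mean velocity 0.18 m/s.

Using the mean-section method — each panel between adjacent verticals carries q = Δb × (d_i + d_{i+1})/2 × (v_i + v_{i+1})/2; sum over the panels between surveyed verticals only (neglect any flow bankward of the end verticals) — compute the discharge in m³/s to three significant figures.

3.56 m³/s

Panel 1-2: Δb = 0.8 m, d̄ = (0.50+0.85)/2 = 0.675, v̄ = (0.16+0.27)/2 = 0.215 → q = 0.8×0.675×0.215 = 0.1161 m³/s
Panel 2-3: Δb = 2.9 m, d̄ = (0.85+1.06)/2 = 0.955, v̄ = (0.27+0.27)/2 = 0.27 → q = 2.9×0.955×0.27 = 0.7478 m³/s
Panel 3-4: Δb = 1.9 m, d̄ = (1.06+1.32)/2 = 1.19, v̄ = (0.27+0.38)/2 = 0.325 → q = 1.9×1.19×0.325 = 0.7348 m³/s
Panel 4-5: Δb = 1 m, d̄ = (1.32+1.25)/2 = 1.285, v̄ = (0.38+0.36)/2 = 0.37 → q = 1×1.285×0.37 = 0.4755 m³/s
Panel 5-6: Δb = 3 m, d̄ = (1.25+1.03)/2 = 1.14, v̄ = (0.36+0.28)/2 = 0.32 → q = 3×1.14×0.32 = 1.094 m³/s
Panel 6-7: Δb = 2.3 m, d̄ = (1.03+0.46)/2 = 0.745, v̄ = (0.28+0.18)/2 = 0.23 → q = 2.3×0.745×0.23 = 0.3941 m³/s
Q = Σ q = 3.563 m³/s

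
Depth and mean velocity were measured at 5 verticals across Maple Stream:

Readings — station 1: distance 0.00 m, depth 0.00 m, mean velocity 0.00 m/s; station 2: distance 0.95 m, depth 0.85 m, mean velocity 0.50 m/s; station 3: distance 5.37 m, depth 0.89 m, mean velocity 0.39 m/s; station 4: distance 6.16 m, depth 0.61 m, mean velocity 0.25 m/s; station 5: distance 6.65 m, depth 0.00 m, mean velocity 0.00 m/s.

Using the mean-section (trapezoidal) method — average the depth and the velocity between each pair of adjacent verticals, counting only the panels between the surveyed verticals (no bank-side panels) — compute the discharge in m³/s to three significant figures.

Panel 1-2: Δb = 0.95 m, d̄ = (0.00+0.85)/2 = 0.425, v̄ = (0.00+0.50)/2 = 0.25 → q = 0.95×0.425×0.25 = 0.1009 m³/s
Panel 2-3: Δb = 4.42 m, d̄ = (0.85+0.89)/2 = 0.87, v̄ = (0.50+0.39)/2 = 0.445 → q = 4.42×0.87×0.445 = 1.711 m³/s
Panel 3-4: Δb = 0.79 m, d̄ = (0.89+0.61)/2 = 0.75, v̄ = (0.39+0.25)/2 = 0.32 → q = 0.79×0.75×0.32 = 0.1896 m³/s
Panel 4-5: Δb = 0.49 m, d̄ = (0.61+0.00)/2 = 0.305, v̄ = (0.25+0.00)/2 = 0.125 → q = 0.49×0.305×0.125 = 0.01868 m³/s
Q = Σ q = 2.020 m³/s

2.02 m³/s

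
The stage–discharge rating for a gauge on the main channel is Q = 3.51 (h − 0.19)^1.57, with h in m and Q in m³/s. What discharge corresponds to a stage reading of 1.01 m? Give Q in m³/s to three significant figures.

2.57 m³/s

Q = 3.51 × (1.01 − 0.19)^1.57 = 3.51 × 0.82^1.57 = 2.570 m³/s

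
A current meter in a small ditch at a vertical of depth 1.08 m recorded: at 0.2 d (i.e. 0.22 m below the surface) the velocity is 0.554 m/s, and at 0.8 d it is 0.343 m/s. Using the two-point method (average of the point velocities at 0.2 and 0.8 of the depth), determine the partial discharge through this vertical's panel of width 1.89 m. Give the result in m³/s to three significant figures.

v̄ = (0.554 + 0.343) / 2 = 0.4485 m/s
q = v̄ × d × w = 0.4485 × 1.08 × 1.89 = 0.9155 m³/s

0.915 m³/s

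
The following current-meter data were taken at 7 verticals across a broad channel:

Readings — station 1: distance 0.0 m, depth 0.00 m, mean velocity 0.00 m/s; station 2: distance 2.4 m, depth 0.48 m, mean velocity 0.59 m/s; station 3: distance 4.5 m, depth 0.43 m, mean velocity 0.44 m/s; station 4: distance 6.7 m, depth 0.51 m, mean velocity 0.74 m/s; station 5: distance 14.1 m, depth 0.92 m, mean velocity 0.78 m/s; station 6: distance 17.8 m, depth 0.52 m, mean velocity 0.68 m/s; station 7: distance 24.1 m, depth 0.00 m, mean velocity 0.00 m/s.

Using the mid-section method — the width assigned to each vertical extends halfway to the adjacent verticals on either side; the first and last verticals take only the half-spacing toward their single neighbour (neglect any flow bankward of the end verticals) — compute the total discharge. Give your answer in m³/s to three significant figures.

8.61 m³/s

w_2 = (4.5 − 0.0)/2 = 2.25 m; q_2 = 0.59 × 0.48 × 2.25 = 0.6372 m³/s
w_3 = (6.7 − 2.4)/2 = 2.15 m; q_3 = 0.44 × 0.43 × 2.15 = 0.4068 m³/s
w_4 = (14.1 − 4.5)/2 = 4.8 m; q_4 = 0.74 × 0.51 × 4.8 = 1.812 m³/s
w_5 = (17.8 − 6.7)/2 = 5.55 m; q_5 = 0.78 × 0.92 × 5.55 = 3.983 m³/s
w_6 = (24.1 − 14.1)/2 = 5 m; q_6 = 0.68 × 0.52 × 5 = 1.768 m³/s
Stations 1, 7 contribute zero (depth or velocity is 0).
Q = Σ qᵢ = 8.606 m³/s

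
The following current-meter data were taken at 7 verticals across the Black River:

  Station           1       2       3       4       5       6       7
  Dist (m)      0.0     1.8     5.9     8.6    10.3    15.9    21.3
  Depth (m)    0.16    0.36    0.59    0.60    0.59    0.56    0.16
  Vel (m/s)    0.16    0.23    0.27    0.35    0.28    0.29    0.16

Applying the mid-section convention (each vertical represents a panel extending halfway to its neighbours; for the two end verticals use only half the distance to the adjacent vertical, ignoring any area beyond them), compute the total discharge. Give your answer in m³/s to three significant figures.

w_1 = (1.8 − 0.0)/2 = 0.9 m; q_1 = 0.16 × 0.16 × 0.9 = 0.02304 m³/s
w_2 = (5.9 − 0.0)/2 = 2.95 m; q_2 = 0.23 × 0.36 × 2.95 = 0.2443 m³/s
w_3 = (8.6 − 1.8)/2 = 3.4 m; q_3 = 0.27 × 0.59 × 3.4 = 0.5416 m³/s
w_4 = (10.3 − 5.9)/2 = 2.2 m; q_4 = 0.35 × 0.60 × 2.2 = 0.4620 m³/s
w_5 = (15.9 − 8.6)/2 = 3.65 m; q_5 = 0.28 × 0.59 × 3.65 = 0.6030 m³/s
w_6 = (21.3 − 10.3)/2 = 5.5 m; q_6 = 0.29 × 0.56 × 5.5 = 0.8932 m³/s
w_7 = (21.3 − 15.9)/2 = 2.7 m; q_7 = 0.16 × 0.16 × 2.7 = 0.06912 m³/s
Q = Σ qᵢ = 2.836 m³/s

2.84 m³/s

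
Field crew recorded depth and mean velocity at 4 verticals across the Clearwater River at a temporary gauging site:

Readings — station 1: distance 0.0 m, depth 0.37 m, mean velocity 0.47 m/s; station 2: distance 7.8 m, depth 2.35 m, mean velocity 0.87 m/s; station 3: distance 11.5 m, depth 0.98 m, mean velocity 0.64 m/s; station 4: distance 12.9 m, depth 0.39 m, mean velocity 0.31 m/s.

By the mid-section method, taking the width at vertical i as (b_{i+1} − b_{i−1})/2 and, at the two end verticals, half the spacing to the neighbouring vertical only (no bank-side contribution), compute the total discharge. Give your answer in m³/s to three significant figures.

w_1 = (7.8 − 0.0)/2 = 3.9 m; q_1 = 0.47 × 0.37 × 3.9 = 0.6782 m³/s
w_2 = (11.5 − 0.0)/2 = 5.75 m; q_2 = 0.87 × 2.35 × 5.75 = 11.76 m³/s
w_3 = (12.9 − 7.8)/2 = 2.55 m; q_3 = 0.64 × 0.98 × 2.55 = 1.599 m³/s
w_4 = (12.9 − 11.5)/2 = 0.7 m; q_4 = 0.31 × 0.39 × 0.7 = 0.08463 m³/s
Q = Σ qᵢ = 14.12 m³/s

14.1 m³/s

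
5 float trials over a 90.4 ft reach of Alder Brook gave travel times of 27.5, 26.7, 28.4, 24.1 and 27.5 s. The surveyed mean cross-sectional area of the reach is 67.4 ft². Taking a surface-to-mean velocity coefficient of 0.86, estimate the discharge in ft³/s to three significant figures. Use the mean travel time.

t̄ = (27.5 + 26.7 + 28.4 + 24.1 + 27.5) / 5 = 26.84 s
v_surface = L / t̄ = 90.4 / 26.84 = 3.368 ft/s
v_mean = 0.86 × 3.368 = 2.897 ft/s
Q = A × v_mean = 67.4 × 2.897 = 195.2 ft³/s

195 ft³/s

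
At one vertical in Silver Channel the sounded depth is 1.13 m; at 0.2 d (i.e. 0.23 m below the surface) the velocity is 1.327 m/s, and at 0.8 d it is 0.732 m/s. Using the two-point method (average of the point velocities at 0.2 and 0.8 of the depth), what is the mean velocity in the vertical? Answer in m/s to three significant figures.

1.03 m/s

v̄ = (1.327 + 0.732) / 2 = 1.030 m/s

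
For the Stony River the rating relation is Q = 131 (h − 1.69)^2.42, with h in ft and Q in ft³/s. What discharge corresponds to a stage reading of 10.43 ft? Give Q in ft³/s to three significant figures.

Q = 131 × (10.43 − 1.69)^2.42 = 131 × 8.74^2.42 = 24870 ft³/s

24900 ft³/s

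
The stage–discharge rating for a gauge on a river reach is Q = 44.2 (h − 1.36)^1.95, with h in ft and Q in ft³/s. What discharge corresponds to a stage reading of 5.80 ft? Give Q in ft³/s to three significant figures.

Q = 44.2 × (5.80 − 1.36)^1.95 = 44.2 × 4.44^1.95 = 808.8 ft³/s

809 ft³/s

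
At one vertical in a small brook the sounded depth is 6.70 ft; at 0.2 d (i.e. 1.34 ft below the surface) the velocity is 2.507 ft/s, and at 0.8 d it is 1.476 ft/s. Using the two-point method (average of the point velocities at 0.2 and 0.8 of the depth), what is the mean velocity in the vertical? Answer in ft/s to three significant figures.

v̄ = (2.507 + 1.476) / 2 = 1.992 ft/s

1.99 ft/s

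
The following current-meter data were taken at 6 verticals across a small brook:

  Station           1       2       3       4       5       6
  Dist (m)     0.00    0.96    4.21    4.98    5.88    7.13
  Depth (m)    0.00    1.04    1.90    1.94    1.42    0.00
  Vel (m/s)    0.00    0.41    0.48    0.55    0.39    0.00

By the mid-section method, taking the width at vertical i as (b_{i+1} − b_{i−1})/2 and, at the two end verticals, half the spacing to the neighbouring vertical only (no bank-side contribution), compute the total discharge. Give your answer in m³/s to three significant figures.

w_2 = (4.21 − 0.00)/2 = 2.105 m; q_2 = 0.41 × 1.04 × 2.105 = 0.8976 m³/s
w_3 = (4.98 − 0.96)/2 = 2.01 m; q_3 = 0.48 × 1.90 × 2.01 = 1.833 m³/s
w_4 = (5.88 − 4.21)/2 = 0.835 m; q_4 = 0.55 × 1.94 × 0.835 = 0.8909 m³/s
w_5 = (7.13 − 4.98)/2 = 1.075 m; q_5 = 0.39 × 1.42 × 1.075 = 0.5953 m³/s
Stations 1, 6 contribute zero (depth or velocity is 0).
Q = Σ qᵢ = 4.217 m³/s

4.22 m³/s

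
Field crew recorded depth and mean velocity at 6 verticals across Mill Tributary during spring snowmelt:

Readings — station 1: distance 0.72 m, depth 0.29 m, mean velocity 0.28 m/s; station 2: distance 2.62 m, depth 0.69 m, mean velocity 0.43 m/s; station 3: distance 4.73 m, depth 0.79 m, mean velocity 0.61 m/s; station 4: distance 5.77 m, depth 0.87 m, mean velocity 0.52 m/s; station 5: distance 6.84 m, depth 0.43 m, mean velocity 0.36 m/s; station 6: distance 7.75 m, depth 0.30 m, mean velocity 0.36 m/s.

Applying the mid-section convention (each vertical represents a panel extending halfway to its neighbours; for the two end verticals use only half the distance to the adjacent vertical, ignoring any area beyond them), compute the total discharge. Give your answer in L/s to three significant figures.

2110 L/s

w_1 = (2.62 − 0.72)/2 = 0.95 m; q_1 = 0.28 × 0.29 × 0.95 = 0.07714 m³/s
w_2 = (4.73 − 0.72)/2 = 2.005 m; q_2 = 0.43 × 0.69 × 2.005 = 0.5949 m³/s
w_3 = (5.77 − 2.62)/2 = 1.575 m; q_3 = 0.61 × 0.79 × 1.575 = 0.7590 m³/s
w_4 = (6.84 − 4.73)/2 = 1.055 m; q_4 = 0.52 × 0.87 × 1.055 = 0.4773 m³/s
w_5 = (7.75 − 5.77)/2 = 0.99 m; q_5 = 0.36 × 0.43 × 0.99 = 0.1533 m³/s
w_6 = (7.75 − 6.84)/2 = 0.455 m; q_6 = 0.36 × 0.30 × 0.455 = 0.04914 m³/s
Q = Σ qᵢ = 2.111 m³/s
= 2.111 × 1000 = 2111 L/s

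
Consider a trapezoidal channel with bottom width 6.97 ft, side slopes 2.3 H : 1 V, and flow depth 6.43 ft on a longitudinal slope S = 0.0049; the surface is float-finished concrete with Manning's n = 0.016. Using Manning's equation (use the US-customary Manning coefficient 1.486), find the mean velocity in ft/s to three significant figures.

A = (b + z·y)·y = (6.97 + 2.3×6.43)×6.43 = 139.9 ft²
P = b + 2y√(1+z²) = 6.97 + 2×6.43×√(1+2.3²) = 39.22 ft
R = A/P = 139.9/39.22 = 3.567 ft
Q = (1.486/n)·A·R^(2/3)·S^(1/2) = (1.486/0.016) × 139.9 × 3.567^(2/3) × 0.0049^(1/2) = 2124 ft³/s
V = Q/A = 2124/139.9 = 15.18 ft/s

15.2 ft/s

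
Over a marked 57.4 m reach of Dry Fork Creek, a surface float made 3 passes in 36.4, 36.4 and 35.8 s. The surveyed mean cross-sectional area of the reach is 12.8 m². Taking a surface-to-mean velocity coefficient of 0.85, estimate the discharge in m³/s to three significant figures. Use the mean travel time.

17.3 m³/s

t̄ = (36.4 + 36.4 + 35.8) / 3 = 36.2 s
v_surface = L / t̄ = 57.4 / 36.2 = 1.586 m/s
v_mean = 0.85 × 1.586 = 1.348 m/s
Q = A × v_mean = 12.8 × 1.348 = 17.25 m³/s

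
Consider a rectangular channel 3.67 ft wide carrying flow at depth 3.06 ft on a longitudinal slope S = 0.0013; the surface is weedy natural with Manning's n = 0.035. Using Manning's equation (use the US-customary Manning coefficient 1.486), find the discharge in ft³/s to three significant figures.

A = b·y = 3.67 × 3.06 = 11.23 ft²
P = b + 2y = 3.67 + 2×3.06 = 9.790 ft
R = A/P = 11.23/9.790 = 1.147 ft
Q = (1.486/n)·A·R^(2/3)·S^(1/2) = (1.486/0.035) × 11.23 × 1.147^(2/3) × 0.0013^(1/2) = 18.84 ft³/s

18.8 ft³/s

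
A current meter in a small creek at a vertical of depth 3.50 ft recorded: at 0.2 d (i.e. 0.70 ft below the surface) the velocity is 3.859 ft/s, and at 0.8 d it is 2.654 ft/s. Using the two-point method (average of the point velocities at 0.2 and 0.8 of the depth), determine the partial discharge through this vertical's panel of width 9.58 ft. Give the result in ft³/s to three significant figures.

109 ft³/s

v̄ = (3.859 + 2.654) / 2 = 3.257 ft/s
q = v̄ × d × w = 3.257 × 3.50 × 9.58 = 109.2 ft³/s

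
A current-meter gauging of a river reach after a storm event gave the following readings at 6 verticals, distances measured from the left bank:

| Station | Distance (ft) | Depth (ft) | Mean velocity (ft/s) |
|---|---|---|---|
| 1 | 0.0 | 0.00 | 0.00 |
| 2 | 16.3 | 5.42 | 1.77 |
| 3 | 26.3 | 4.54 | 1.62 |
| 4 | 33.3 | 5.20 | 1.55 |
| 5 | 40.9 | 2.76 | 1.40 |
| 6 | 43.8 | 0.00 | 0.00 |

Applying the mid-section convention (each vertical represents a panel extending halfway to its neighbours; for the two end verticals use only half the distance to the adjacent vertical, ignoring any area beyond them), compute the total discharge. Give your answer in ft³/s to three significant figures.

w_2 = (26.3 − 0.0)/2 = 13.15 ft; q_2 = 1.77 × 5.42 × 13.15 = 126.2 ft³/s
w_3 = (33.3 − 16.3)/2 = 8.5 ft; q_3 = 1.62 × 4.54 × 8.5 = 62.52 ft³/s
w_4 = (40.9 − 26.3)/2 = 7.3 ft; q_4 = 1.55 × 5.20 × 7.3 = 58.84 ft³/s
w_5 = (43.8 − 33.3)/2 = 5.25 ft; q_5 = 1.40 × 2.76 × 5.25 = 20.29 ft³/s
Stations 1, 6 contribute zero (depth or velocity is 0).
Q = Σ qᵢ = 267.8 ft³/s

268 ft³/s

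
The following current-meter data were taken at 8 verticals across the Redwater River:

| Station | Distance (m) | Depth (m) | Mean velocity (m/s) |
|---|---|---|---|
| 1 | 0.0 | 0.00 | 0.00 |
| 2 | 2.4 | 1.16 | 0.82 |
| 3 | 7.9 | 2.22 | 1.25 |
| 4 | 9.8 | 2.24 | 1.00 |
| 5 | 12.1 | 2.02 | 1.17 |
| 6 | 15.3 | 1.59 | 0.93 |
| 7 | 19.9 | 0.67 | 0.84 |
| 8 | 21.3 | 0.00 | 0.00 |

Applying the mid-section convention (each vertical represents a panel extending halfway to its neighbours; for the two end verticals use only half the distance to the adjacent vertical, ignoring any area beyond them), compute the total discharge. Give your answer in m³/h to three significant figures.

118000 m³/h

w_2 = (7.9 − 0.0)/2 = 3.95 m; q_2 = 0.82 × 1.16 × 3.95 = 3.757 m³/s
w_3 = (9.8 − 2.4)/2 = 3.7 m; q_3 = 1.25 × 2.22 × 3.7 = 10.27 m³/s
w_4 = (12.1 − 7.9)/2 = 2.1 m; q_4 = 1.00 × 2.24 × 2.1 = 4.704 m³/s
w_5 = (15.3 − 9.8)/2 = 2.75 m; q_5 = 1.17 × 2.02 × 2.75 = 6.499 m³/s
w_6 = (19.9 − 12.1)/2 = 3.9 m; q_6 = 0.93 × 1.59 × 3.9 = 5.767 m³/s
w_7 = (21.3 − 15.3)/2 = 3 m; q_7 = 0.84 × 0.67 × 3 = 1.688 m³/s
Stations 1, 8 contribute zero (depth or velocity is 0).
Q = Σ qᵢ = 32.68 m³/s
= 32.68 × 3600 = 117700 m³/h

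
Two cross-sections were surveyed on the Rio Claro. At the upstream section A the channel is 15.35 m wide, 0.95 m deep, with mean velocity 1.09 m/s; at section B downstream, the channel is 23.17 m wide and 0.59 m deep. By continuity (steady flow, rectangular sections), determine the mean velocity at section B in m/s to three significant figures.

Q = A₁V₁ = (15.35×0.95) × 1.09 = 15.89 m³/s
A₂ = 23.17 × 0.59 = 13.67 m²
V₂ = Q/A₂ = 15.89/13.67 = 1.163 m/s

1.16 m/s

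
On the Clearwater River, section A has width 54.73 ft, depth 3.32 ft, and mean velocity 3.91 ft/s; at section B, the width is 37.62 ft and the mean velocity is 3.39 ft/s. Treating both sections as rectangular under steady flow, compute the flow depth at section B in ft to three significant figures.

5.57 ft

Q = A₁V₁ = (54.73×3.32) × 3.91 = 710.5 ft³/s
d₂ = Q/(b₂ V₂) = 710.5/(37.62×3.39) = 5.571 ft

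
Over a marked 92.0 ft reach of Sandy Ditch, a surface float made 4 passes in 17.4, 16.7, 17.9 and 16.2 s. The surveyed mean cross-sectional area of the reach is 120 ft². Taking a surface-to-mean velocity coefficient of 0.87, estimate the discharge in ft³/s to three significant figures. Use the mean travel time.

t̄ = (17.4 + 16.7 + 17.9 + 16.2) / 4 = 17.05 s
v_surface = L / t̄ = 92.0 / 17.05 = 5.396 ft/s
v_mean = 0.87 × 5.396 = 4.694 ft/s
Q = A × v_mean = 120 × 4.694 = 563.3 ft³/s

563 ft³/s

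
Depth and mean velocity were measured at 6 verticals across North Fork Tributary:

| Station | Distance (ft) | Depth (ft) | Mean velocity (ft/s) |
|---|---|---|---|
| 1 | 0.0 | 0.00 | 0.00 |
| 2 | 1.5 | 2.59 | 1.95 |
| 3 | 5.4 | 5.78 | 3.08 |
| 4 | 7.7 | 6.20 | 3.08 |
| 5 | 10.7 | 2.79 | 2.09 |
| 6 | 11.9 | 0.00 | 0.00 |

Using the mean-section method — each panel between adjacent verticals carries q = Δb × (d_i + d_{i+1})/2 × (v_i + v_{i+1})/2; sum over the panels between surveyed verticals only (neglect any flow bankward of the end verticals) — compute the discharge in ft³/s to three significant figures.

Panel 1-2: Δb = 1.5 ft, d̄ = (0.00+2.59)/2 = 1.295, v̄ = (0.00+1.95)/2 = 0.975 → q = 1.5×1.295×0.975 = 1.894 ft³/s
Panel 2-3: Δb = 3.9 ft, d̄ = (2.59+5.78)/2 = 4.185, v̄ = (1.95+3.08)/2 = 2.515 → q = 3.9×4.185×2.515 = 41.05 ft³/s
Panel 3-4: Δb = 2.3 ft, d̄ = (5.78+6.20)/2 = 5.99, v̄ = (3.08+3.08)/2 = 3.08 → q = 2.3×5.99×3.08 = 42.43 ft³/s
Panel 4-5: Δb = 3 ft, d̄ = (6.20+2.79)/2 = 4.495, v̄ = (3.08+2.09)/2 = 2.585 → q = 3×4.495×2.585 = 34.86 ft³/s
Panel 5-6: Δb = 1.2 ft, d̄ = (2.79+0.00)/2 = 1.395, v̄ = (2.09+0.00)/2 = 1.045 → q = 1.2×1.395×1.045 = 1.749 ft³/s
Q = Σ q = 122.0 ft³/s

122 ft³/s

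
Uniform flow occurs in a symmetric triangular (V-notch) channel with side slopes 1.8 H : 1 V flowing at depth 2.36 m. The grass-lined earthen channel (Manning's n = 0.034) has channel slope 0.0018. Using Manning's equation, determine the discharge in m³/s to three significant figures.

A = z·y² = 1.8×2.36² = 10.03 m²
P = 2y√(1+z²) = 2×2.36×√(1+1.8²) = 9.719 m
R = A/P = 10.03/9.719 = 1.032 m
Q = (1/n)·A·R^(2/3)·S^(1/2) = (1/0.034) × 10.03 × 1.032^(2/3) × 0.0018^(1/2) = 12.77 m³/s

12.8 m³/s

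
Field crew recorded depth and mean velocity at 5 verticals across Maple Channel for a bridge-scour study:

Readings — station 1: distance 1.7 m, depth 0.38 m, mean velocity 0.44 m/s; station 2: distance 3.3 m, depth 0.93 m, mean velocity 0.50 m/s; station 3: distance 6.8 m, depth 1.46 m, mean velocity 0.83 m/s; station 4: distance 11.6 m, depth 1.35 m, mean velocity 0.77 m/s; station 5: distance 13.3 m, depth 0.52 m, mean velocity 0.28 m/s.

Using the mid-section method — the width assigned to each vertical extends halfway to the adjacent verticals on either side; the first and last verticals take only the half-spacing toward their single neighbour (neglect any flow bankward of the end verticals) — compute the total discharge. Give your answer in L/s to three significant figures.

w_1 = (3.3 − 1.7)/2 = 0.8 m; q_1 = 0.44 × 0.38 × 0.8 = 0.1338 m³/s
w_2 = (6.8 − 1.7)/2 = 2.55 m; q_2 = 0.50 × 0.93 × 2.55 = 1.186 m³/s
w_3 = (11.6 − 3.3)/2 = 4.15 m; q_3 = 0.83 × 1.46 × 4.15 = 5.029 m³/s
w_4 = (13.3 − 6.8)/2 = 3.25 m; q_4 = 0.77 × 1.35 × 3.25 = 3.378 m³/s
w_5 = (13.3 − 11.6)/2 = 0.85 m; q_5 = 0.28 × 0.52 × 0.85 = 0.1238 m³/s
Q = Σ qᵢ = 9.851 m³/s
= 9.851 × 1000 = 9851 L/s

9850 L/s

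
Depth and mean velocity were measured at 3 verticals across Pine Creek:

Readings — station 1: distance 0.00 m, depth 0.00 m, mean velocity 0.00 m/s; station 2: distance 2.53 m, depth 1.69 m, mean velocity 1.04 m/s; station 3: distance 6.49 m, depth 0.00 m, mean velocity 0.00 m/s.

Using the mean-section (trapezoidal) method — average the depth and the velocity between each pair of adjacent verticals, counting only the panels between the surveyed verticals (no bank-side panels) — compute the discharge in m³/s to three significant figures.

2.85 m³/s

Panel 1-2: Δb = 2.53 m, d̄ = (0.00+1.69)/2 = 0.845, v̄ = (0.00+1.04)/2 = 0.52 → q = 2.53×0.845×0.52 = 1.112 m³/s
Panel 2-3: Δb = 3.96 m, d̄ = (1.69+0.00)/2 = 0.845, v̄ = (1.04+0.00)/2 = 0.52 → q = 3.96×0.845×0.52 = 1.740 m³/s
Q = Σ q = 2.852 m³/s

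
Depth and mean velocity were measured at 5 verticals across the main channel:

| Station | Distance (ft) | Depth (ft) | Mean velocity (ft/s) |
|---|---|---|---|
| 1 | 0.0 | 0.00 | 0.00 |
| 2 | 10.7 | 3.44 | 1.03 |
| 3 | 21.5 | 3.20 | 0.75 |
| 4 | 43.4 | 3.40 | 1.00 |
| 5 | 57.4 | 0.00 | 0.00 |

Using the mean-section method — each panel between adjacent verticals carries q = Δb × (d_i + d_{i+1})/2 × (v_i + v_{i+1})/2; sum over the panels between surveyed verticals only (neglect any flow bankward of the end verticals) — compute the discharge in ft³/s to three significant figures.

Panel 1-2: Δb = 10.7 ft, d̄ = (0.00+3.44)/2 = 1.72, v̄ = (0.00+1.03)/2 = 0.515 → q = 10.7×1.72×0.515 = 9.478 ft³/s
Panel 2-3: Δb = 10.8 ft, d̄ = (3.44+3.20)/2 = 3.32, v̄ = (1.03+0.75)/2 = 0.89 → q = 10.8×3.32×0.89 = 31.91 ft³/s
Panel 3-4: Δb = 21.9 ft, d̄ = (3.20+3.40)/2 = 3.3, v̄ = (0.75+1.00)/2 = 0.875 → q = 21.9×3.3×0.875 = 63.24 ft³/s
Panel 4-5: Δb = 14 ft, d̄ = (3.40+0.00)/2 = 1.7, v̄ = (1.00+0.00)/2 = 0.5 → q = 14×1.7×0.5 = 11.90 ft³/s
Q = Σ q = 116.5 ft³/s

117 ft³/s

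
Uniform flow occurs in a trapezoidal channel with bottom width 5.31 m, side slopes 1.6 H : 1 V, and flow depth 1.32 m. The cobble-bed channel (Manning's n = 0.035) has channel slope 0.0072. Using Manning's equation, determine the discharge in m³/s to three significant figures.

A = (b + z·y)·y = (5.31 + 1.6×1.32)×1.32 = 9.797 m²
P = b + 2y√(1+z²) = 5.31 + 2×1.32×√(1+1.6²) = 10.29 m
R = A/P = 9.797/10.29 = 0.9520 m
Q = (1/n)·A·R^(2/3)·S^(1/2) = (1/0.035) × 9.797 × 0.9520^(2/3) × 0.0072^(1/2) = 22.99 m³/s

23.0 m³/s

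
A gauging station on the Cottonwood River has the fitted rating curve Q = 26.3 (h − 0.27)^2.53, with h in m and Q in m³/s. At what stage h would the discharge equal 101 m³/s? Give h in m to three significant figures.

1.97 m

h − h₀ = (Q/C)^(1/b) = (101/26.3)^(1/2.53) = 1.702 m
h = 0.27 + 1.702 = 1.972 m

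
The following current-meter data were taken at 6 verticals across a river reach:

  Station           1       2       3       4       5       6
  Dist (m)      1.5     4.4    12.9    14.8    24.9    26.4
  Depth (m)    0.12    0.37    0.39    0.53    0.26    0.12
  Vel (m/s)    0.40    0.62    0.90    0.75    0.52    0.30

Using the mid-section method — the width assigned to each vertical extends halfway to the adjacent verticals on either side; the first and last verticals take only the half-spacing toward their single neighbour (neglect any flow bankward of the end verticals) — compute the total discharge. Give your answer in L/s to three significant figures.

6400 L/s

w_1 = (4.4 − 1.5)/2 = 1.45 m; q_1 = 0.40 × 0.12 × 1.45 = 0.06960 m³/s
w_2 = (12.9 − 1.5)/2 = 5.7 m; q_2 = 0.62 × 0.37 × 5.7 = 1.308 m³/s
w_3 = (14.8 − 4.4)/2 = 5.2 m; q_3 = 0.90 × 0.39 × 5.2 = 1.825 m³/s
w_4 = (24.9 − 12.9)/2 = 6 m; q_4 = 0.75 × 0.53 × 6 = 2.385 m³/s
w_5 = (26.4 − 14.8)/2 = 5.8 m; q_5 = 0.52 × 0.26 × 5.8 = 0.7842 m³/s
w_6 = (26.4 − 24.9)/2 = 0.75 m; q_6 = 0.30 × 0.12 × 0.75 = 0.02700 m³/s
Q = Σ qᵢ = 6.399 m³/s
= 6.399 × 1000 = 6399 L/s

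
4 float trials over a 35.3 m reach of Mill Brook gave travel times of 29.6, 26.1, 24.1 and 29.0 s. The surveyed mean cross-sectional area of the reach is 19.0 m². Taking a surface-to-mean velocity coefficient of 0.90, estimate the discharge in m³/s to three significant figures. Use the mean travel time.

t̄ = (29.6 + 26.1 + 24.1 + 29.0) / 4 = 27.2 s
v_surface = L / t̄ = 35.3 / 27.2 = 1.298 m/s
v_mean = 0.90 × 1.298 = 1.168 m/s
Q = A × v_mean = 19.0 × 1.168 = 22.19 m³/s

22.2 m³/s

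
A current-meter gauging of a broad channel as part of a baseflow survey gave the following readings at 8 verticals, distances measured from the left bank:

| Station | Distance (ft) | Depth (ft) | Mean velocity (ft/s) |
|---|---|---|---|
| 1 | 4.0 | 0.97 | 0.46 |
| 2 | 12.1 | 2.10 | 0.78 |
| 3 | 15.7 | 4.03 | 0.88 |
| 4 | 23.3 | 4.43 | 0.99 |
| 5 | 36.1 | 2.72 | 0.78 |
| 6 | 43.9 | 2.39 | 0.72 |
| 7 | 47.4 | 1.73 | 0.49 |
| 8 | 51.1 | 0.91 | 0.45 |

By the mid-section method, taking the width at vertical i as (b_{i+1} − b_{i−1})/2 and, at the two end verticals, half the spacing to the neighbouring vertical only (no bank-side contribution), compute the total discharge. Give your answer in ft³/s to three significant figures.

111 ft³/s

w_1 = (12.1 − 4.0)/2 = 4.05 ft; q_1 = 0.46 × 0.97 × 4.05 = 1.807 ft³/s
w_2 = (15.7 − 4.0)/2 = 5.85 ft; q_2 = 0.78 × 2.10 × 5.85 = 9.582 ft³/s
w_3 = (23.3 − 12.1)/2 = 5.6 ft; q_3 = 0.88 × 4.03 × 5.6 = 19.86 ft³/s
w_4 = (36.1 − 15.7)/2 = 10.2 ft; q_4 = 0.99 × 4.43 × 10.2 = 44.73 ft³/s
w_5 = (43.9 − 23.3)/2 = 10.3 ft; q_5 = 0.78 × 2.72 × 10.3 = 21.85 ft³/s
w_6 = (47.4 − 36.1)/2 = 5.65 ft; q_6 = 0.72 × 2.39 × 5.65 = 9.723 ft³/s
w_7 = (51.1 − 43.9)/2 = 3.6 ft; q_7 = 0.49 × 1.73 × 3.6 = 3.052 ft³/s
w_8 = (51.1 − 47.4)/2 = 1.85 ft; q_8 = 0.45 × 0.91 × 1.85 = 0.7576 ft³/s
Q = Σ qᵢ = 111.4 ft³/s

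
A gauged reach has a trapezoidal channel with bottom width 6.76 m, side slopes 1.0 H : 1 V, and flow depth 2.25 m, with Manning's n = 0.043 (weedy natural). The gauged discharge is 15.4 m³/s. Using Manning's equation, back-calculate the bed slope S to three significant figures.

0.000598

A = (b + z·y)·y = (6.76 + 1.0×2.25)×2.25 = 20.27 m²
P = b + 2y√(1+z²) = 6.76 + 2×2.25×√(1+1.0²) = 13.12 m
R = A/P = 20.27/13.12 = 1.545 m
S = (Q·n / (1·A·R^(2/3)))² = (15.4×0.043 / (1×20.27×1.336))² = 0.0005975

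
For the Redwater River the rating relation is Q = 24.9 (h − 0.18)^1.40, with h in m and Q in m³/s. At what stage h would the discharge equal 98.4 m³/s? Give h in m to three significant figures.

2.85 m

h − h₀ = (Q/C)^(1/b) = (98.4/24.9)^(1/1.40) = 2.669 m
h = 0.18 + 2.669 = 2.849 m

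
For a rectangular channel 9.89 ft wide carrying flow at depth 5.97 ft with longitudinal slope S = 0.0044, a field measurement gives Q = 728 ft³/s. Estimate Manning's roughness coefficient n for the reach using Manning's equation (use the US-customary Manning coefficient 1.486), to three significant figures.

A = b·y = 9.89 × 5.97 = 59.04 ft²
P = b + 2y = 9.89 + 2×5.97 = 21.83 ft
R = A/P = 59.04/21.83 = 2.705 ft
n = (1.486/Q)·A·R^(2/3)·S^(1/2) = (1.486/728) × 59.04 × 1.941 × 0.06633 = 0.01552

0.0155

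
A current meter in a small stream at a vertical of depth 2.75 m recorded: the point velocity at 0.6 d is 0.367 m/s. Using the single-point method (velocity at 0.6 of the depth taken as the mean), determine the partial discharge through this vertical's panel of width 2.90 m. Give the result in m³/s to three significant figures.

2.93 m³/s

v̄ = v₀.₆ = 0.367 m/s
q = v̄ × d × w = 0.3670 × 2.75 × 2.90 = 2.927 m³/s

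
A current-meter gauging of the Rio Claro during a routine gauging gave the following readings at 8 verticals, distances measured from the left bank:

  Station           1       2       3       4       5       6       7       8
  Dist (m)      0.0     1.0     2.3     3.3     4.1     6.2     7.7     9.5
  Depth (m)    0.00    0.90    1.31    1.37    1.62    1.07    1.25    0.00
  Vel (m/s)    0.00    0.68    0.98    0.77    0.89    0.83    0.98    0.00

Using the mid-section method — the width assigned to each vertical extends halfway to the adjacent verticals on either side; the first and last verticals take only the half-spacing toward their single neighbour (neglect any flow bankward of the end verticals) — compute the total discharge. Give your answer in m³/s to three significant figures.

8.84 m³/s

w_2 = (2.3 − 0.0)/2 = 1.15 m; q_2 = 0.68 × 0.90 × 1.15 = 0.7038 m³/s
w_3 = (3.3 − 1.0)/2 = 1.15 m; q_3 = 0.98 × 1.31 × 1.15 = 1.476 m³/s
w_4 = (4.1 − 2.3)/2 = 0.9 m; q_4 = 0.77 × 1.37 × 0.9 = 0.9494 m³/s
w_5 = (6.2 − 3.3)/2 = 1.45 m; q_5 = 0.89 × 1.62 × 1.45 = 2.091 m³/s
w_6 = (7.7 − 4.1)/2 = 1.8 m; q_6 = 0.83 × 1.07 × 1.8 = 1.599 m³/s
w_7 = (9.5 − 6.2)/2 = 1.65 m; q_7 = 0.98 × 1.25 × 1.65 = 2.021 m³/s
Stations 1, 8 contribute zero (depth or velocity is 0).
Q = Σ qᵢ = 8.840 m³/s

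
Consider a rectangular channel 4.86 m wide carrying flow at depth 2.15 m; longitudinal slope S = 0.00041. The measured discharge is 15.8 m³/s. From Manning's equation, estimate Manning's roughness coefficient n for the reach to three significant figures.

A = b·y = 4.86 × 2.15 = 10.45 m²
P = b + 2y = 4.86 + 2×2.15 = 9.160 m
R = A/P = 10.45/9.160 = 1.141 m
n = (1/Q)·A·R^(2/3)·S^(1/2) = (1/15.8) × 10.45 × 1.092 × 0.02025 = 0.01462

0.0146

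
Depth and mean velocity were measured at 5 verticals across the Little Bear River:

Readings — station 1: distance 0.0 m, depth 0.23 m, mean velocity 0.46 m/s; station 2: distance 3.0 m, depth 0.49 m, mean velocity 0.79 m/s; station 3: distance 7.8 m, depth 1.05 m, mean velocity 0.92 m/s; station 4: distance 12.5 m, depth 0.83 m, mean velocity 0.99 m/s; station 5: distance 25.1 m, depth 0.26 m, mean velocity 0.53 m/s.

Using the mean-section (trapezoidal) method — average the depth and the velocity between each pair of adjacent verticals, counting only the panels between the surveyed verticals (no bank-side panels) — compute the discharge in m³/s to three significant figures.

13.3 m³/s

Panel 1-2: Δb = 3 m, d̄ = (0.23+0.49)/2 = 0.36, v̄ = (0.46+0.79)/2 = 0.625 → q = 3×0.36×0.625 = 0.6750 m³/s
Panel 2-3: Δb = 4.8 m, d̄ = (0.49+1.05)/2 = 0.77, v̄ = (0.79+0.92)/2 = 0.855 → q = 4.8×0.77×0.855 = 3.160 m³/s
Panel 3-4: Δb = 4.7 m, d̄ = (1.05+0.83)/2 = 0.94, v̄ = (0.92+0.99)/2 = 0.955 → q = 4.7×0.94×0.955 = 4.219 m³/s
Panel 4-5: Δb = 12.6 m, d̄ = (0.83+0.26)/2 = 0.545, v̄ = (0.99+0.53)/2 = 0.76 → q = 12.6×0.545×0.76 = 5.219 m³/s
Q = Σ q = 13.27 m³/s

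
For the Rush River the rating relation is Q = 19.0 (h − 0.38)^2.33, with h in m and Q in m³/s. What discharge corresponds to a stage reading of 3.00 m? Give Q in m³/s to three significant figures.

Q = 19.0 × (3.00 − 0.38)^2.33 = 19.0 × 2.62^2.33 = 179.2 m³/s

179 m³/s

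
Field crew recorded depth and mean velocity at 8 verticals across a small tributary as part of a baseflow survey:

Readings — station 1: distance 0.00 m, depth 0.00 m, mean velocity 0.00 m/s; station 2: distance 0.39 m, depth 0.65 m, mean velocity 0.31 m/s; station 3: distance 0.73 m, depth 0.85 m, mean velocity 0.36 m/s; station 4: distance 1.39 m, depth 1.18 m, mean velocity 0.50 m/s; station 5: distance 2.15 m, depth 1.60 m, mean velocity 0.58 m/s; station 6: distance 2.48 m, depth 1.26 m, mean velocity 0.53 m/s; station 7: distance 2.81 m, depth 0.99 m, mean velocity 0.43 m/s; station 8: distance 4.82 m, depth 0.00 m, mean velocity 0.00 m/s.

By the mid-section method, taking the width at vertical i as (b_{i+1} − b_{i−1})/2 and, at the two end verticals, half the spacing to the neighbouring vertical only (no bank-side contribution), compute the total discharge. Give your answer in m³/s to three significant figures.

1.87 m³/s

w_2 = (0.73 − 0.00)/2 = 0.365 m; q_2 = 0.31 × 0.65 × 0.365 = 0.07355 m³/s
w_3 = (1.39 − 0.39)/2 = 0.5 m; q_3 = 0.36 × 0.85 × 0.5 = 0.1530 m³/s
w_4 = (2.15 − 0.73)/2 = 0.71 m; q_4 = 0.50 × 1.18 × 0.71 = 0.4189 m³/s
w_5 = (2.48 − 1.39)/2 = 0.545 m; q_5 = 0.58 × 1.60 × 0.545 = 0.5058 m³/s
w_6 = (2.81 − 2.15)/2 = 0.33 m; q_6 = 0.53 × 1.26 × 0.33 = 0.2204 m³/s
w_7 = (4.82 − 2.48)/2 = 1.17 m; q_7 = 0.43 × 0.99 × 1.17 = 0.4981 m³/s
Stations 1, 8 contribute zero (depth or velocity is 0).
Q = Σ qᵢ = 1.870 m³/s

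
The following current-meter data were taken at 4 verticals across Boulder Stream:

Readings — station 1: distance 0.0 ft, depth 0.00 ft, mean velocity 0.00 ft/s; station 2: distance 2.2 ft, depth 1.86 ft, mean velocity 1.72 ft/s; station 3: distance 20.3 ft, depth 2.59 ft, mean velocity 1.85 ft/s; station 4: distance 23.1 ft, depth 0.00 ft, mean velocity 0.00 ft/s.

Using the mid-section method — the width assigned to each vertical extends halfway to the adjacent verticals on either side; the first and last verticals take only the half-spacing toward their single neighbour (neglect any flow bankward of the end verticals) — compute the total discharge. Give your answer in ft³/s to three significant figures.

w_2 = (20.3 − 0.0)/2 = 10.15 ft; q_2 = 1.72 × 1.86 × 10.15 = 32.47 ft³/s
w_3 = (23.1 − 2.2)/2 = 10.45 ft; q_3 = 1.85 × 2.59 × 10.45 = 50.07 ft³/s
Stations 1, 4 contribute zero (depth or velocity is 0).
Q = Σ qᵢ = 82.54 ft³/s

82.5 ft³/s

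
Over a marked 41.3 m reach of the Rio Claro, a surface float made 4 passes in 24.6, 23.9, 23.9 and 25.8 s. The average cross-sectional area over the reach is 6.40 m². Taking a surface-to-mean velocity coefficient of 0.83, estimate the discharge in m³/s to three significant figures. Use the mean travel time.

8.94 m³/s

t̄ = (24.6 + 23.9 + 23.9 + 25.8) / 4 = 24.55 s
v_surface = L / t̄ = 41.3 / 24.55 = 1.682 m/s
v_mean = 0.83 × 1.682 = 1.396 m/s
Q = A × v_mean = 6.40 × 1.396 = 8.936 m³/s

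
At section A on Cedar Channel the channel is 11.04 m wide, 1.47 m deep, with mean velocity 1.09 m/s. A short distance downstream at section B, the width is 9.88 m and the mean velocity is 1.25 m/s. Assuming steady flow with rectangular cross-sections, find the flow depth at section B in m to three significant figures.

1.43 m

Q = A₁V₁ = (11.04×1.47) × 1.09 = 17.69 m³/s
d₂ = Q/(b₂ V₂) = 17.69/(9.88×1.25) = 1.432 m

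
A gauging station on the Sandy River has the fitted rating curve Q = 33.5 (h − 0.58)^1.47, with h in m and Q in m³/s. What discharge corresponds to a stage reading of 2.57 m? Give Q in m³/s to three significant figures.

92.1 m³/s

Q = 33.5 × (2.57 − 0.58)^1.47 = 33.5 × 1.99^1.47 = 92.12 m³/s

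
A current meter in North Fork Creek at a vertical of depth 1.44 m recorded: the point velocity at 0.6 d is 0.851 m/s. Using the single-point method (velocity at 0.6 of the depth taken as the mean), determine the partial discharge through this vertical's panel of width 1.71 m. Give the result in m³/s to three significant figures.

2.10 m³/s

v̄ = v₀.₆ = 0.851 m/s
q = v̄ × d × w = 0.8510 × 1.44 × 1.71 = 2.096 m³/s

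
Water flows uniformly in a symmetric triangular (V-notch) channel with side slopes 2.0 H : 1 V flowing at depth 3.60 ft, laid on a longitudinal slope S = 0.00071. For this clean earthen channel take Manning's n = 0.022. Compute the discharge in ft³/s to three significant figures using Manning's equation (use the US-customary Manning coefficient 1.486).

A = z·y² = 2.0×3.60² = 25.92 ft²
P = 2y√(1+z²) = 2×3.60×√(1+2.0²) = 16.10 ft
R = A/P = 25.92/16.10 = 1.610 ft
Q = (1.486/n)·A·R^(2/3)·S^(1/2) = (1.486/0.022) × 25.92 × 1.610^(2/3) × 0.00071^(1/2) = 64.08 ft³/s

64.1 ft³/s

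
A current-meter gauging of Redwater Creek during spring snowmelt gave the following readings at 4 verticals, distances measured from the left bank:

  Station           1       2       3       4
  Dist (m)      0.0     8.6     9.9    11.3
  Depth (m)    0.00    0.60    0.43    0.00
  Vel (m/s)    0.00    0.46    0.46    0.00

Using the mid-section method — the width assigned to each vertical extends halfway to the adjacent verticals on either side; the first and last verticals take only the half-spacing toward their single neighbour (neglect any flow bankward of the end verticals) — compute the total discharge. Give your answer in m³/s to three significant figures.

w_2 = (9.9 − 0.0)/2 = 4.95 m; q_2 = 0.46 × 0.60 × 4.95 = 1.366 m³/s
w_3 = (11.3 − 8.6)/2 = 1.35 m; q_3 = 0.46 × 0.43 × 1.35 = 0.2670 m³/s
Stations 1, 4 contribute zero (depth or velocity is 0).
Q = Σ qᵢ = 1.633 m³/s

1.63 m³/s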